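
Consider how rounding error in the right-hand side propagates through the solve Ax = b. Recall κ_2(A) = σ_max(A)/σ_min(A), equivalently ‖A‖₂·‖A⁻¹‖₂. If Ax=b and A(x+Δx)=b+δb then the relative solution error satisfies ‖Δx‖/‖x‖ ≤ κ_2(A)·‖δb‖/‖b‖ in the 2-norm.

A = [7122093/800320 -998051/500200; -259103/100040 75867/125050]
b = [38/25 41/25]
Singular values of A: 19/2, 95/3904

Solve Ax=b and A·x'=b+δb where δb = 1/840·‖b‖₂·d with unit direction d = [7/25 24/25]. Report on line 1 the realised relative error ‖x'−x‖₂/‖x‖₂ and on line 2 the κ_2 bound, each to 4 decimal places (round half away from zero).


0.0013
0.4648

σ_max = 19/2, σ_min = 95/3904
condition number: (19/2) ÷ (95/3904) = 390.4000
worst-case relative error ≤ 390.4000 × 1/840 = 0.4648
solve Ax = b  →  x = [18.1443 80.1617]
‖b‖ = 2.2361, ‖x‖ = 82.1895
re-solving with b+δb shifts x by Δx of norm 0.1094
relative error = 0.0013
realised/bound (from unrounded values) ≈ 0.0029


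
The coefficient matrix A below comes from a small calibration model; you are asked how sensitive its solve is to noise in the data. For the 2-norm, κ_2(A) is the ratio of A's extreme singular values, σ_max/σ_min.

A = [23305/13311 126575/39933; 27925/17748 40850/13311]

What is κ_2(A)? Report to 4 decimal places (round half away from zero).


64.8000

M = AᵀA = [18678025/3370896 13118875/1264086; 13118875/1264086 36908125/1896129]. tr(M)=2625025/104976, det(M)=15625/104976
eigenvalues of AᵀA: λ = (tr ± √(tr²−4·det))/2 = 25, 625/104976
κ_2(A) = √(λ_max/λ_min) = √(25 / (625/104976)) = 64.8000


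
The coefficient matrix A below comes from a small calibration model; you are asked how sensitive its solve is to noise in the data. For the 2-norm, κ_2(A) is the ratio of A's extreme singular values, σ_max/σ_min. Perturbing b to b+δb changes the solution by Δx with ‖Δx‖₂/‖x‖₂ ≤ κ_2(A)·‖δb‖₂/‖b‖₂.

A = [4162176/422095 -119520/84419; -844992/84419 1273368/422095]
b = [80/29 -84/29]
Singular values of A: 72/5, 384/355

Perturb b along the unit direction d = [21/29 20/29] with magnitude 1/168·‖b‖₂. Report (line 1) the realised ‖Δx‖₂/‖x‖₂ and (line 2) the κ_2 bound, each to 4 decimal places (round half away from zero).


0.0792
0.0792

from the listed singular values, σ₁ = 72/5, σ_n = 384/355
κ = σ_max/σ_min = (72/5)/(384/355) = 13.3125
κ_2(A)·‖δb‖/‖b‖ = 0.0792
solve Ax = b  →  x = [0.2710 -0.0610]
2-norm of b is 4.0000; of x, 0.2778
with δb = [0.0172 0.0164], A·Δx = δb → ‖Δx‖ = 0.0220
dividing the unrounded norms, ‖Δx‖/‖x‖ = 0.0792
so the bound is sharp here: realised error equals the bound


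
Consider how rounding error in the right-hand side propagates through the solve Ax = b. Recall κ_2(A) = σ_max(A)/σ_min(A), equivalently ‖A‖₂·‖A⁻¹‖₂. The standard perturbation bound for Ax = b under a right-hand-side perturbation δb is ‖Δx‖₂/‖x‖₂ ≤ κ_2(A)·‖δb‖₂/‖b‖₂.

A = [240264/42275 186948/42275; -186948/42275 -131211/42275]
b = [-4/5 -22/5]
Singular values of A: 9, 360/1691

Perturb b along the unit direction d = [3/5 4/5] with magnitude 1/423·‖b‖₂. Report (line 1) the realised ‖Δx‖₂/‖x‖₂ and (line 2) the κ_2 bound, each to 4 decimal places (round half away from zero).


from the listed singular values, σ₁ = 9, σ_n = 360/1691
κ_2(A) = 9 / (360/1691) = 42.2750
κ_2(A)·‖δb‖/‖b‖ = 0.0999
solve Ax = b  →  x = [11.4511 -14.8978]
‖b‖ = 4.4721, ‖x‖ = 18.7902
re-solving with b+δb shifts x by Δx of norm 0.0497
realised ‖Δx‖/‖x‖ = 0.0026
tightness: 0.0026 against a bound of 0.0999 (unrounded ratio ≈ 0.0264)

0.0026
0.0999


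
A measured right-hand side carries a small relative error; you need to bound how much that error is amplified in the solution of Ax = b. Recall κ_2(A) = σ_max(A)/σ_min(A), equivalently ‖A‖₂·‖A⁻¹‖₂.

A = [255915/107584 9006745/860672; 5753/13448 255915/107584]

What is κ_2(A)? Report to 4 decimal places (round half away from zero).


102.4000

form AᵀA = [40220521/6885376 1427237955/55083008; 1427237955/55083008 50751323425/440664064] with trace 31722449/262144 and determinant 366025/262144
solving λ² − 31722449/262144·λ + 366025/262144 = 0 gives λ = 121, 3025/262144
κ_2(A) = √(λ_max/λ_min) = √(121 / (3025/262144)) = 102.4000


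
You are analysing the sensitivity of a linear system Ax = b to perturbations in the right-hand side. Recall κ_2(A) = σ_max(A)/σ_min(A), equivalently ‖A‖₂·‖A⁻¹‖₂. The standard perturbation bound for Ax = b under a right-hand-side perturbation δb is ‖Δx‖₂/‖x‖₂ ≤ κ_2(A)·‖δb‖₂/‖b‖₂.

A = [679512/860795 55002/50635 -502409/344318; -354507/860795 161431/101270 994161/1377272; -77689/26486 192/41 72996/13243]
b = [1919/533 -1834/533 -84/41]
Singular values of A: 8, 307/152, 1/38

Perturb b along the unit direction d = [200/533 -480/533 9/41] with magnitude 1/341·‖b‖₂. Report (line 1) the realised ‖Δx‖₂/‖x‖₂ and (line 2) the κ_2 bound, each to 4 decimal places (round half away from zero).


0.0039
0.8915

from the listed singular values, σ₁ = 8, σ_n = 1/38
condition number: 8 ÷ (1/38) = 304.0000
κ_2(A)·‖δb‖/‖b‖ = 0.8915
solve Ax = b  →  x = [134.5384 0.5672 70.7405]
‖b‖₂ = 5.3852 and ‖x‖₂ = 152.0037
with δb = [0.0059 -0.0142 0.0035], A·Δx = δb → ‖Δx‖ = 0.6001
relative error = 0.0039
tightness: 0.0039 against a bound of 0.8915 (unrounded ratio ≈ 0.0044)


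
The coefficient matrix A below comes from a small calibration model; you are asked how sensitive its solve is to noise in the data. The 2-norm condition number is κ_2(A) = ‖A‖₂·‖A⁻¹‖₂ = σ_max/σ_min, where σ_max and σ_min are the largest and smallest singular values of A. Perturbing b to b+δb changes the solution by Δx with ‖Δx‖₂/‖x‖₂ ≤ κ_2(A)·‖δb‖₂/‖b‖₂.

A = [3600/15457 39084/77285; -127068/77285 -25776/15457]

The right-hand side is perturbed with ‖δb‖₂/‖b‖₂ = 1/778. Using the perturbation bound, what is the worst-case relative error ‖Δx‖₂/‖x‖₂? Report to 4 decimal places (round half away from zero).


M = AᵀA = [9797904/3553225 2032128/710645; 2032128/710645 10789776/3553225]. tr(M)=4896/845, det(M)=20736/105625
solving λ² − 4896/845·λ + 20736/105625 = 0 gives λ = 144/25, 144/4225
κ = σ_max/σ_min = (12/5)/(12/65) = 13.0000
worst-case relative error ≤ 13.0000 × 1/778 = 0.0167

0.0167


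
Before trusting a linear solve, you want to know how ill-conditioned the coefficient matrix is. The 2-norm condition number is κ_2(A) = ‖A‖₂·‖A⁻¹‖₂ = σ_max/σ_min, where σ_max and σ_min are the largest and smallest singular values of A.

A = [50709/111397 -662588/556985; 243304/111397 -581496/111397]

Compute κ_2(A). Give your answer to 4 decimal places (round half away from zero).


151.5250

M = AᵀA = [36744937/7382089 -440809452/36910445; -440809452/36910445 5289983824/184552225]. tr(M)=36737321/1092025, det(M)=53824/1092025
char-poly roots: 841/25 and 64/43681
κ_2(A) = √(λ_max/λ_min) = √((841/25) / (64/43681)) = 151.5250


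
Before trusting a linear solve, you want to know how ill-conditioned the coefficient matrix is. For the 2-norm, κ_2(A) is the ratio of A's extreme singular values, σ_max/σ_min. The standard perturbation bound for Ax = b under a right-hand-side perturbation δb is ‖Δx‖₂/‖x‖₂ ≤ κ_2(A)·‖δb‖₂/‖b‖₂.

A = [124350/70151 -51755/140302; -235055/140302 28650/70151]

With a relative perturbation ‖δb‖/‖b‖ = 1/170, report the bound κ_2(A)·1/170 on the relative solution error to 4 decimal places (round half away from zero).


M = AᵀA = [139242025/23406244 -7830000/5851561; -7830000/5851561 7089025/23406244]. tr(M)=43525/6962, det(M)=625/55696
solving λ² − 43525/6962·λ + 625/55696 = 0 gives λ = 25/4, 25/13924
so κ_2 = √((25/4) / (25/13924)) = 59.0000
worst-case relative error ≤ 59.0000 × 1/170 = 0.3471

0.3471


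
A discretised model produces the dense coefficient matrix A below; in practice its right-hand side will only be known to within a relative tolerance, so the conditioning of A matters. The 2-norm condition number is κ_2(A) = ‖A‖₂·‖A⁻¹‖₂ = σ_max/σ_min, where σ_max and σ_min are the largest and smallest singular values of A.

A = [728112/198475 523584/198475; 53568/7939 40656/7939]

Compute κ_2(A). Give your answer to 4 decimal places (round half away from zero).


93.4000

AᵀA = [8040151296/136305625 6029033472/136305625; 6029033472/136305625 4523215104/136305625]; tr = 502534656/5452225, det = 5308416/5452225
λ_max, λ_min = (502534656/5452225 ± √252425309767335936/29726757450625)/2 = 2304/25, 2304/218089
κ_2(A) = √(λ_max/λ_min) = √((2304/25) / (2304/218089)) = 93.4000


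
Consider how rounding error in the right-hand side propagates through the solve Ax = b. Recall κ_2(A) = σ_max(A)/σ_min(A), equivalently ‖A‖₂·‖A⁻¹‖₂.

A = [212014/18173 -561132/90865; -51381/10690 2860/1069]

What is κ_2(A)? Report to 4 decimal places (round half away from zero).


form AᵀA = [5257955689129/33025792900 -140202065718/1651289645; -140202065718/1651289645 373966731424/8256448225] with trace 934785137/4571044 and determinant 1672646404/714225625
solving λ² − 934785137/4571044·λ + 1672646404/714225625 = 0 gives λ = 20449/100, 327184/28569025
σ_max=√(20449/100)=(143/10), σ_min=√(327184/28569025)=(572/5345) → κ = 133.6250

133.6250


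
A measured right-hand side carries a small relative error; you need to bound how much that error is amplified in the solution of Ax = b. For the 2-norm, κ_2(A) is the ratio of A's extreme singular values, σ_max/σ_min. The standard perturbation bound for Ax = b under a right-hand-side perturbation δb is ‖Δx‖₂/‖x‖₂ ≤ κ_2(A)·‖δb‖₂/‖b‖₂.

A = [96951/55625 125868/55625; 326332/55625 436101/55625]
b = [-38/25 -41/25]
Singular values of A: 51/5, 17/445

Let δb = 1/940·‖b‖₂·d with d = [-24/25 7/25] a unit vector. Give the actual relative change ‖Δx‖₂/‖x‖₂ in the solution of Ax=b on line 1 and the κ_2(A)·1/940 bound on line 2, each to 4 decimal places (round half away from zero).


largest singular value 51/5, smallest 17/445
κ_2(A) = (51/5) / (17/445) = 267.0000
perturbation bound = 267.0000·1/940 = 0.2840
solve Ax = b  →  x = [-21.0588 15.5490]
2-norm of b is 2.2361; of x, 26.1772
with δb = [-0.0023 0.0007], A·Δx = δb → ‖Δx‖ = 0.0623
realised ‖Δx‖/‖x‖ = 0.0024
tightness: 0.0024 against a bound of 0.2840 (unrounded ratio ≈ 0.0084)

0.0024
0.2840


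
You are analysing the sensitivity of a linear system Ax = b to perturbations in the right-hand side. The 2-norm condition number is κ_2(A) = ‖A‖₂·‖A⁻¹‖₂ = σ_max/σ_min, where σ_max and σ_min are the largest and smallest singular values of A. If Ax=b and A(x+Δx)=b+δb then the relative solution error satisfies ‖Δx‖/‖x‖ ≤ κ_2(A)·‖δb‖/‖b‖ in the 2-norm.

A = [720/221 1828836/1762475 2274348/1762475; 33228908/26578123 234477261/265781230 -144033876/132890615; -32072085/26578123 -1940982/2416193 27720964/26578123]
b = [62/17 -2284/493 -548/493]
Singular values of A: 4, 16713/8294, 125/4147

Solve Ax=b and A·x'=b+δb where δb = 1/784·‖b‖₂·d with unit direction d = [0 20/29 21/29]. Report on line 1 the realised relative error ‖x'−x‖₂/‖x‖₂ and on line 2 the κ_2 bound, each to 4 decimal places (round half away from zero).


σ_max = 4, σ_min = 125/4147
κ_2(A) = 4 / (125/4147) = 132.7040
perturbation bound = 132.7040·1/784 = 0.1693
solve Ax = b  →  x = [51.5015 -117.9674 -32.3394]
2-norm of b is 6.0000; of x, 132.7198
Δx = A⁻¹·δb where δb = 1/784·6.0000·d; ‖Δx‖ = 0.2539
dividing the unrounded norms, ‖Δx‖/‖x‖ = 0.0019
realised/bound (from unrounded values) ≈ 0.0113

0.0019
0.1693


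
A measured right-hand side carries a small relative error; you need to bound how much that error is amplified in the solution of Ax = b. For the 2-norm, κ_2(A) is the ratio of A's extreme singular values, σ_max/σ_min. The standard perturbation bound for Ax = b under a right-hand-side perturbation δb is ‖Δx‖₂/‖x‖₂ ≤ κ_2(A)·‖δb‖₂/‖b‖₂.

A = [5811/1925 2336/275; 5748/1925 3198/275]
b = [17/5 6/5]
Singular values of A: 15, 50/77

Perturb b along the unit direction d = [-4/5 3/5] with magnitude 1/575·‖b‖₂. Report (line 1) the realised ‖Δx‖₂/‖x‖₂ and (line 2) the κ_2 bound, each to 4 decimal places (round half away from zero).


0.0031
0.0402

σ_max = 15, σ_min = 50/77
κ = σ_max/σ_min = 15/(50/77) = 23.1000
worst-case relative error ≤ 23.1000 × 1/575 = 0.0402
solve Ax = b  →  x = [3.0128 -0.6704]
‖b‖₂ = 3.6056 and ‖x‖₂ = 3.0865
Δx = A⁻¹·δb where δb = 1/575·3.6056·d; ‖Δx‖ = 0.0097
dividing the unrounded norms, ‖Δx‖/‖x‖ = 0.0031
so the bound overstates the realised error by a factor of ≈ 12.8406 (computed from the unrounded values)


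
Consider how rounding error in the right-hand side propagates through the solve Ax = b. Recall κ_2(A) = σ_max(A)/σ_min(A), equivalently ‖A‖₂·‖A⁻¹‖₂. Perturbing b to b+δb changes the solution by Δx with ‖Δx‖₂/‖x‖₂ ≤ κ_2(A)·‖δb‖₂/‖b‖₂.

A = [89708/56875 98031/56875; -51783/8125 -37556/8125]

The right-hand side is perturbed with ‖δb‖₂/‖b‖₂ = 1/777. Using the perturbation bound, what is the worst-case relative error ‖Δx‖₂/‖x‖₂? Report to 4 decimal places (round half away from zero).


M = AᵀA = [223104001/5175625 166540032/5175625; 166540032/5175625 125955649/5175625]. tr(M)=13962386/207025, det(M)=2825761/207025
eigenvalues of AᵀA: λ = (tr ± √(tr²−4·det))/2 = 1681/25, 1681/8281
σ_max=√(1681/25)=(41/5), σ_min=√(1681/8281)=(41/91) → κ = 18.2000
perturbation bound = 18.2000·1/777 = 0.0234

0.0234


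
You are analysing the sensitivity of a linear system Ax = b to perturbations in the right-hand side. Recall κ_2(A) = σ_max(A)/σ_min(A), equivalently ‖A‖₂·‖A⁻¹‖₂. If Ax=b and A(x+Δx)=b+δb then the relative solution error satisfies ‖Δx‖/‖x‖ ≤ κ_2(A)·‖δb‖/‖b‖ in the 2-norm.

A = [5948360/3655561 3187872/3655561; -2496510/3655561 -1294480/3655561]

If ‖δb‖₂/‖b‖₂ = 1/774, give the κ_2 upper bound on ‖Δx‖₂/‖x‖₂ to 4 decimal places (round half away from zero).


0.2671

M = AᵀA = [246245851300/79071752809 131327174880/79071752809; 131327174880/79071752809 70048558336/79071752809]. tr(M)=1094444324/273604681, det(M)=102400/273604681
char-poly roots: 4 and 25600/273604681
κ = σ_max/σ_min = 2/(160/16541) = 206.7625
κ_2(A)·‖δb‖/‖b‖ = 0.2671


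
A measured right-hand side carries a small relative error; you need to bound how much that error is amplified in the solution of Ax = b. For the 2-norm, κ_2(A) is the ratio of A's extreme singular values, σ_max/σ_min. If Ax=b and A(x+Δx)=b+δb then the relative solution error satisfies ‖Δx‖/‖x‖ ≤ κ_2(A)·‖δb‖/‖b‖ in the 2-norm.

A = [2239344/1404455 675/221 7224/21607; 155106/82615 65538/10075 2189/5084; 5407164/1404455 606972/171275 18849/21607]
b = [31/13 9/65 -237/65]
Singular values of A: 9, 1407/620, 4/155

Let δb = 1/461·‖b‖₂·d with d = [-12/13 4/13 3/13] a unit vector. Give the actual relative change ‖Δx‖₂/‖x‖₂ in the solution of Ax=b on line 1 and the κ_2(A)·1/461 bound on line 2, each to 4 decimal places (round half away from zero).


0.0032
0.7565

σ_max = 9, σ_min = 4/155
condition number: 9 ÷ (4/155) = 348.7500
κ_2(A)·‖δb‖/‖b‖ = 0.7565
solve Ax = b  →  x = [24.3293 0.5241 -113.6822]
2-norm of b is 4.3589; of x, 116.2576
Δx = A⁻¹·δb where δb = 1/461·4.3589·d; ‖Δx‖ = 0.3664
relative error = 0.0032
realised/bound (from unrounded values) ≈ 0.0042


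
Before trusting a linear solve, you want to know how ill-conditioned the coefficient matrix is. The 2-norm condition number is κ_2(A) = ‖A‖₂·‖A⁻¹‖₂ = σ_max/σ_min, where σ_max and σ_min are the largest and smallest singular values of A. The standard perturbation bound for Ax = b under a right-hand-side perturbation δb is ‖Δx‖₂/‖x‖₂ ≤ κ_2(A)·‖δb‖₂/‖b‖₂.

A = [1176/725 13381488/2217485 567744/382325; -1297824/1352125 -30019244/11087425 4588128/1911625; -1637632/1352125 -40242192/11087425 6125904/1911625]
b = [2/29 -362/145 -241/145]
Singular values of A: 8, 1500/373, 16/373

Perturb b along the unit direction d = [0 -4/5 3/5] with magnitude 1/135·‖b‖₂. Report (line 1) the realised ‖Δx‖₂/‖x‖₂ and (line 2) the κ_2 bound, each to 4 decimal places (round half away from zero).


0.0222
1.3815

from the listed singular values, σ₁ = 8, σ_n = 16/373
κ_2(A) = 8 / (16/373) = 186.5000
bound on ‖Δx‖/‖x‖: κ·ε = 186.5000·1/135 = 1.3815
solve Ax = b  →  x = [22.4500 -6.2433 0.8950]
‖b‖₂ = 3.0000 and ‖x‖₂ = 23.3191
δb = ε·‖b‖·d = [0.0000 -0.0178 0.0133]; solving A·Δx = δb gives ‖Δx‖ = 0.5181
realised ‖Δx‖/‖x‖ = 0.0222
tightness: 0.0222 against a bound of 1.3815 (unrounded ratio ≈ 0.0161)


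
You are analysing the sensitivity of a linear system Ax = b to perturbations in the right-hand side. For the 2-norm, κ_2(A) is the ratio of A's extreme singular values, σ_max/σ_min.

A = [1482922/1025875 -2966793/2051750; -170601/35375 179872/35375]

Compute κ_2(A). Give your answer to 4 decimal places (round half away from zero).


141.5000

form AᵀA = [42681778189/1683871225 -1792446453/67354849; -1792446453/67354849 188224804321/6735484900] with trace 426815597/8008900 and determinant 28398241/200222500
eigenvalues of AᵀA: λ = (tr ± √(tr²−4·det))/2 = 5329/100, 5329/2002225
so κ_2 = √((5329/100) / (5329/2002225)) = 141.5000


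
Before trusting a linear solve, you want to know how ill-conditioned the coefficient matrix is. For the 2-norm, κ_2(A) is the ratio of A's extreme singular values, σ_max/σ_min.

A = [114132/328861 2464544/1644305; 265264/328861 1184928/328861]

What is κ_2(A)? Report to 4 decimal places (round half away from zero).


form AᵀA = [493438480/639938209 10963769472/3199691045; 10963769472/3199691045 243641042944/15998455225] with trace 152276624/9517225 and determinant 16384/9517225
char-poly roots: 16 and 1024/9517225
κ = σ_max/σ_min = 4/(32/3085) = 385.6250

385.6250


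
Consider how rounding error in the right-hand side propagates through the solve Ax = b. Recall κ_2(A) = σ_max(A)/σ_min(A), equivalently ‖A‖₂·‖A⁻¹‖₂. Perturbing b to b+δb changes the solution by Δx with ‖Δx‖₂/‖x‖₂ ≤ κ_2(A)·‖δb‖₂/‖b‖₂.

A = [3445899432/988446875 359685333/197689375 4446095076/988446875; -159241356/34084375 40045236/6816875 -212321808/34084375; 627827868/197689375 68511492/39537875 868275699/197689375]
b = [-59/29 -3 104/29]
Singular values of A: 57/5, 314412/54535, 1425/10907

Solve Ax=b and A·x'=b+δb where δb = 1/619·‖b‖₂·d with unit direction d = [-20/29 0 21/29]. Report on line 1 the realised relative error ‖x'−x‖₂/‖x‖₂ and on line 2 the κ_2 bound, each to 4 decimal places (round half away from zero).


σ_max = 57/5, σ_min = 1425/10907
κ = σ_max/σ_min = (57/5)/(1425/10907) = 87.2560
κ_2(A)·‖δb‖/‖b‖ = 0.1410
solve Ax = b  →  x = [-24.3705 -0.2402 18.5329]
‖b‖ = 5.0990, ‖x‖ = 30.6178
δb = ε·‖b‖·d = [-0.0057 0.0000 0.0060]; solving A·Δx = δb gives ‖Δx‖ = 0.0631
relative error = 0.0021
so the bound overstates the realised error by a factor of ≈ 68.4529 (computed from the unrounded values)

0.0021
0.1410


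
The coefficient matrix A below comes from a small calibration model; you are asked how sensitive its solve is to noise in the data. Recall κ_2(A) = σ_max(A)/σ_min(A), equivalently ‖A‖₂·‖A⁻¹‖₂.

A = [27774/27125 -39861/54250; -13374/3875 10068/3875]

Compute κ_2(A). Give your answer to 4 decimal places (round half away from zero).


AᵀA = [3051432/235445 -2288439/235445; -2288439/235445 6866037/941780]; tr = 3814353/188356, det = 729/47089
char-poly roots: 81/4 and 36/47089
so κ_2 = √((81/4) / (36/47089)) = 162.7500

162.7500


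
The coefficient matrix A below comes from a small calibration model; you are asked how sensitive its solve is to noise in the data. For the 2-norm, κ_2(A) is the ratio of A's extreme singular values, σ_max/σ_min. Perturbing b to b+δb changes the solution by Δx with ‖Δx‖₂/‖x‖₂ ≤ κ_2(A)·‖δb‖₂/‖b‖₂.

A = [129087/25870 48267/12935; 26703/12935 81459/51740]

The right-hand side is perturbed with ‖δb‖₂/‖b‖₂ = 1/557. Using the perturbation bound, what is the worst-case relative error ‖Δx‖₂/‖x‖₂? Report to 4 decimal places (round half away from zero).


0.5359

form AᵀA = [23095449/792020 17321283/792020; 17321283/792020 51965469/3168080] with trace 28869453/633616 and determinant 59049/2534464
eigenvalues of AᵀA: λ = (tr ± √(tr²−4·det))/2 = 729/16, 81/158404
σ_max=√(729/16)=(27/4), σ_min=√(81/158404)=(9/398) → κ = 298.5000
κ_2(A)·‖δb‖/‖b‖ = 0.5359


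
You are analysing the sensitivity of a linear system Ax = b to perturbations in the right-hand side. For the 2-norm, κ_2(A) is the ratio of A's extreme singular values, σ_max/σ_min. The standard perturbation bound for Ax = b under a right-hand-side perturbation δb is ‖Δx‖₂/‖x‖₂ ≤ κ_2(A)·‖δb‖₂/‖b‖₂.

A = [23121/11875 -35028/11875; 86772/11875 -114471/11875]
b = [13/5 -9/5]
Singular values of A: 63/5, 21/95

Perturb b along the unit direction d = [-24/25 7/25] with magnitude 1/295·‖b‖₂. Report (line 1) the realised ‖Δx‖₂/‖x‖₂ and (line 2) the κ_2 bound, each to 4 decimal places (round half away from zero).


0.0036
0.1932

from the listed singular values, σ₁ = 63/5, σ_n = 21/95
κ = σ_max/σ_min = (63/5)/(21/95) = 57.0000
perturbation bound = 57.0000·1/295 = 0.1932
solve Ax = b  →  x = [-10.9048 -8.0794]
‖b‖ = 3.1623, ‖x‖ = 13.5717
with δb = [-0.0103 0.0030], A·Δx = δb → ‖Δx‖ = 0.0485
dividing the unrounded norms, ‖Δx‖/‖x‖ = 0.0036
so the bound overstates the realised error by a factor of ≈ 54.0759 (computed from the unrounded values)


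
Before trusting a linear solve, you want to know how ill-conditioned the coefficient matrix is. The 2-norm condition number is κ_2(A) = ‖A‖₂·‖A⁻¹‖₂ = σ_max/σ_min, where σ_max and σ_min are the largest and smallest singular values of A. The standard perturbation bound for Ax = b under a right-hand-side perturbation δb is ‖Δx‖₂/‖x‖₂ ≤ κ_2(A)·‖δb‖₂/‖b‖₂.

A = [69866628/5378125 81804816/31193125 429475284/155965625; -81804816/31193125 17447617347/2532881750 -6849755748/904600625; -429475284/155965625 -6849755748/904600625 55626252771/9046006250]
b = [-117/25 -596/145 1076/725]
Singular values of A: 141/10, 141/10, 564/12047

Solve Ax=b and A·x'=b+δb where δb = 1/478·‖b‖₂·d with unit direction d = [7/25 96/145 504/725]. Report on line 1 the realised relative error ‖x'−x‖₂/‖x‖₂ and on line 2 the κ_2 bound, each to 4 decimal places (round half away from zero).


0.0045
0.6301

largest singular value 141/10, smallest 564/12047
κ = σ_max/σ_min = (141/10)/(564/12047) = 301.1750
worst-case relative error ≤ 301.1750 × 1/478 = 0.6301
solve Ax = b  →  x = [17.6700 -42.6854 -44.4084]
2-norm of b is 6.4031; of x, 64.0810
re-solving with b+δb shifts x by Δx of norm 0.2861
dividing the unrounded norms, ‖Δx‖/‖x‖ = 0.0045
realised/bound (from unrounded values) ≈ 0.0071


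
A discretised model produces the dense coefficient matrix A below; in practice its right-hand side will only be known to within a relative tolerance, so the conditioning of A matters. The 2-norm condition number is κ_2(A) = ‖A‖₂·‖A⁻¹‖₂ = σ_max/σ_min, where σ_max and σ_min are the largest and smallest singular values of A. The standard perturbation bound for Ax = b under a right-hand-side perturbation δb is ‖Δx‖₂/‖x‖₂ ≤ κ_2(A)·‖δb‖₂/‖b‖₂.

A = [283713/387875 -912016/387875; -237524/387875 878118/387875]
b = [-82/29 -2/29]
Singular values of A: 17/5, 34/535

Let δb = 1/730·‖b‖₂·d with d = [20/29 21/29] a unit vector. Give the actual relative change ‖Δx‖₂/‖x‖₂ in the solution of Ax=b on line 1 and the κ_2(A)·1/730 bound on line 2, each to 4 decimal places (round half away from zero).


0.0019
0.0733

σ_max = 17/5, σ_min = 34/535
condition number: (17/5) ÷ (34/535) = 53.5000
worst-case relative error ≤ 53.5000 × 1/730 = 0.0733
solve Ax = b  →  x = [-30.3765 -8.2471]
‖b‖ = 2.8284, ‖x‖ = 31.4761
with δb = [0.0027 0.0028], A·Δx = δb → ‖Δx‖ = 0.0610
realised ‖Δx‖/‖x‖ = 0.0019
realised/bound (from unrounded values) ≈ 0.0264


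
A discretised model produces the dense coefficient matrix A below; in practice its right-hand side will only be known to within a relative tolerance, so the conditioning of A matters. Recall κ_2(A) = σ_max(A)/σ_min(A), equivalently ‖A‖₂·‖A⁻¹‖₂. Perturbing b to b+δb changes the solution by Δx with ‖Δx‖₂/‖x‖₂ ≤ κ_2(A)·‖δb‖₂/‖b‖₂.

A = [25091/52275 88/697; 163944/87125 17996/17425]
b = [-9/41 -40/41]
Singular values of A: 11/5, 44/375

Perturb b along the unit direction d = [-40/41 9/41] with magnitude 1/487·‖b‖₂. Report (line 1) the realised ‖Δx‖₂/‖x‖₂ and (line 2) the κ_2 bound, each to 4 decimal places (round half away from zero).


0.0385
0.0385

largest singular value 11/5, smallest 44/375
κ = σ_max/σ_min = (11/5)/(44/375) = 18.7500
bound on ‖Δx‖/‖x‖: κ·ε = 18.7500·1/487 = 0.0385
solve Ax = b  →  x = [-0.4011 -0.2139]
2-norm of b is 1.0000; of x, 0.4545
δb = ε·‖b‖·d = [-0.0020 0.0005]; solving A·Δx = δb gives ‖Δx‖ = 0.0175
dividing the unrounded norms, ‖Δx‖/‖x‖ = 0.0385
so the bound is sharp here: realised error equals the bound


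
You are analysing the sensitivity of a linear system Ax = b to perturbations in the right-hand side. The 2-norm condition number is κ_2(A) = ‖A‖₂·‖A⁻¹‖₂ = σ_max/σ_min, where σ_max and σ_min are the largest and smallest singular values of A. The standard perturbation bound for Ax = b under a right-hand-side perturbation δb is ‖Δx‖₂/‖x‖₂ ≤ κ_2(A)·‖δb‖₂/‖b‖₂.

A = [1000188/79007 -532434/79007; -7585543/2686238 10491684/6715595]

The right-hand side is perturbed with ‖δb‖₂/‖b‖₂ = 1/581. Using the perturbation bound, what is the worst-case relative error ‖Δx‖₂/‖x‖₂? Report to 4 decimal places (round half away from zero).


0.4975

AᵀA = [722174395873/4292608324 -481442195766/5365760405; -481442195766/5365760405 1283915244276/26828802025]; tr = 80242286761/371332900, det = 51883209/92833225
solving λ² − 80242286761/371332900·λ + 51883209/92833225 = 0 gives λ = 21609/100, 9604/3713329
so κ_2 = √((21609/100) / (9604/3713329)) = 289.0500
κ_2(A)·‖δb‖/‖b‖ = 0.4975


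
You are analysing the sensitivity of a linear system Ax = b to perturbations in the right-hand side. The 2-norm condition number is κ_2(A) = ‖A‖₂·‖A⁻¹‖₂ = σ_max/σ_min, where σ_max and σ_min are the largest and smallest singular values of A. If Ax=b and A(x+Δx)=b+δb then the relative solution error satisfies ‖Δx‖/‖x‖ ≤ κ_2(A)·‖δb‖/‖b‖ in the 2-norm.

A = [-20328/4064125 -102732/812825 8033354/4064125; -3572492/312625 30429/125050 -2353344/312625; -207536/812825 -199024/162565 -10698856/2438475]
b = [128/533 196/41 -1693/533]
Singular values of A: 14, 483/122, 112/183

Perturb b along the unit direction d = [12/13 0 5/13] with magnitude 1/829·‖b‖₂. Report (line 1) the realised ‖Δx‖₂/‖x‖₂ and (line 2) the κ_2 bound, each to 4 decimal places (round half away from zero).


0.0058
0.0276

from the listed singular values, σ₁ = 14, σ_n = 112/183
κ = σ_max/σ_min = 14/(112/183) = 22.8750
bound on ‖Δx‖/‖x‖: κ·ε = 22.8750·1/829 = 0.0276
solve Ax = b  →  x = [-0.5360 1.8515 0.2385]
‖b‖ = 5.7446, ‖x‖ = 1.9422
Δx = A⁻¹·δb where δb = 1/829·5.7446·d; ‖Δx‖ = 0.0113
dividing the unrounded norms, ‖Δx‖/‖x‖ = 0.0058
realised/bound (from unrounded values) ≈ 0.2113


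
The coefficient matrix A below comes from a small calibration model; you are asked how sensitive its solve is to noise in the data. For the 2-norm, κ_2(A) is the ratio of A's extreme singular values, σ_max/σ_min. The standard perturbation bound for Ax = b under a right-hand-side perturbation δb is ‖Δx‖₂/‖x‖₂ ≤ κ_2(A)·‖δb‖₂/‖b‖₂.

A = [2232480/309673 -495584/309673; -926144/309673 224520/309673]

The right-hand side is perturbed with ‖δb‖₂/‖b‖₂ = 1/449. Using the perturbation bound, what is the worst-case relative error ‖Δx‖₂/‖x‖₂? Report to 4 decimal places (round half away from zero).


0.3235

AᵀA = [34566329344/567440041 -7777036800/567440041; -7777036800/567440041 1751554624/567440041]; tr = 21604928/337561, det = 65536/337561
char-poly roots: 64 and 1024/337561
σ_max=√64=8, σ_min=√(1024/337561)=(32/581) → κ = 145.2500
worst-case relative error ≤ 145.2500 × 1/449 = 0.3235


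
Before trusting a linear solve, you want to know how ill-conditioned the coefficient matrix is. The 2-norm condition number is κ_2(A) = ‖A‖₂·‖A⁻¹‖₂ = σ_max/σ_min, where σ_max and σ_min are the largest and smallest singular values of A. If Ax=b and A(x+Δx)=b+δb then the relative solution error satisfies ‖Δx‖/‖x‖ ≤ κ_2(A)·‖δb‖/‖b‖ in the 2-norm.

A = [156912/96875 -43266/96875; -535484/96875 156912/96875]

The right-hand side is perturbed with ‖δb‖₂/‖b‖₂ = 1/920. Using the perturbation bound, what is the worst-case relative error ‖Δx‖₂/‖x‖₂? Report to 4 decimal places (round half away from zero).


0.2527

M = AᵀA = [498183184/15015625 -145300512/15015625; -145300512/15015625 42389316/15015625]. tr(M)=864916/24025, det(M)=576/24025
λ_max, λ_min = (864916/24025 ± √748024333456/577200625)/2 = 36, 16/24025
so κ_2 = √(36 / (16/24025)) = 232.5000
κ_2(A)·‖δb‖/‖b‖ = 0.2527


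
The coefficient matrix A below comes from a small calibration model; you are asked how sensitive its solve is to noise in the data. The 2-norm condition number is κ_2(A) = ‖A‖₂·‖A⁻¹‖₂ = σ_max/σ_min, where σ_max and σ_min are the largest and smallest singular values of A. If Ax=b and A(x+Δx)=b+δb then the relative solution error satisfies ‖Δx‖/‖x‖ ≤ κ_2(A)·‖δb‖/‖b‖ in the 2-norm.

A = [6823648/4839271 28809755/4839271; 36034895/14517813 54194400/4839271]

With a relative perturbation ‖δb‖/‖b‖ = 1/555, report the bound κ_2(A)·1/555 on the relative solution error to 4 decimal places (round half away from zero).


0.3002

AᵀA = [5943159882049/729297212121 2932701724160/81033023569; 2932701724160/81033023569 13034723095225/81033023569]; tr = 73322824354/433847241, det = 446265625/433847241
solving λ² − 73322824354/433847241·λ + 446265625/433847241 = 0 gives λ = 169, 2640625/433847241
κ = σ_max/σ_min = 13/(1625/20829) = 166.6320
worst-case relative error ≤ 166.6320 × 1/555 = 0.3002


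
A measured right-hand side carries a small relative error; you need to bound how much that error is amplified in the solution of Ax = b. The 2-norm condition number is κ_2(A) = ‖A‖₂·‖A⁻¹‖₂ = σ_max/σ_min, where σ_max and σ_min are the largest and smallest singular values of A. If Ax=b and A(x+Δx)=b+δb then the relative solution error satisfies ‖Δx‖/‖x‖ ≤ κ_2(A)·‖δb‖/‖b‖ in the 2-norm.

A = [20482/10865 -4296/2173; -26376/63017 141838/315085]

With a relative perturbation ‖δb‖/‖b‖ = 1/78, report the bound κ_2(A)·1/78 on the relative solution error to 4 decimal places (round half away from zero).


4.7564

M = AᵀA = [220227364/59059225 -9249408/2362369; -9249408/2362369 242800324/59059225]. tr(M)=550568/70225, det(M)=784/1755625
solving λ² − 550568/70225·λ + 784/1755625 = 0 gives λ = 196/25, 4/70225
σ_max=√(196/25)=(14/5), σ_min=√(4/70225)=(2/265) → κ = 371.0000
bound on ‖Δx‖/‖x‖: κ·ε = 371.0000·1/78 = 4.7564


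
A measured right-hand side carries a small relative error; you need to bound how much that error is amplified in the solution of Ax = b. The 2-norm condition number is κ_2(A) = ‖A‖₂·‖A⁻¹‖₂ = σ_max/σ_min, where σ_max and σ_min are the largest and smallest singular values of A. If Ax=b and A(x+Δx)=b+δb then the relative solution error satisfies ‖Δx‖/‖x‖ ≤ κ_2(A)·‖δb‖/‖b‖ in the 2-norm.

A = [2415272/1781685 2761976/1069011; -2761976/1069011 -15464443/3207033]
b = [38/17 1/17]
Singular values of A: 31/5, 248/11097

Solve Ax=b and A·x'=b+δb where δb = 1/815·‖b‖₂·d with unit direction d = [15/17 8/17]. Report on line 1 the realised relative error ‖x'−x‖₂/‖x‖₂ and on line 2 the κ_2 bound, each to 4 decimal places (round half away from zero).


0.0014
0.3404

from the listed singular values, σ₁ = 31/5, σ_n = 248/11097
κ = σ_max/σ_min = (31/5)/(248/11097) = 277.4250
bound on ‖Δx‖/‖x‖: κ·ε = 277.4250·1/815 = 0.3404
solve Ax = b  →  x = [-78.8876 42.2562]
‖b‖₂ = 2.2361 and ‖x‖₂ = 89.4921
δb = ε·‖b‖·d = [0.0024 0.0013]; solving A·Δx = δb gives ‖Δx‖ = 0.1228
realised ‖Δx‖/‖x‖ = 0.0014
so the bound overstates the realised error by a factor of ≈ 248.1369 (computed from the unrounded values)


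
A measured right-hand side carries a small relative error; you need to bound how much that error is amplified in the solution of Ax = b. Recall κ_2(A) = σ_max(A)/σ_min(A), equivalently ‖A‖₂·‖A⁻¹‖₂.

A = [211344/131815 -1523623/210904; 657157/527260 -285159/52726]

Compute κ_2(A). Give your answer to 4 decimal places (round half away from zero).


AᵀA = [45860636161/11120124304 -101880562455/5560062152; -101880562455/5560062152 3622477530625/44480497216]; tr = 2264080949/26460736, det = 46854025/423371776
char-poly roots: 1369/16 and 34225/26460736
so κ_2 = √((1369/16) / (34225/26460736)) = 257.2000

257.2000


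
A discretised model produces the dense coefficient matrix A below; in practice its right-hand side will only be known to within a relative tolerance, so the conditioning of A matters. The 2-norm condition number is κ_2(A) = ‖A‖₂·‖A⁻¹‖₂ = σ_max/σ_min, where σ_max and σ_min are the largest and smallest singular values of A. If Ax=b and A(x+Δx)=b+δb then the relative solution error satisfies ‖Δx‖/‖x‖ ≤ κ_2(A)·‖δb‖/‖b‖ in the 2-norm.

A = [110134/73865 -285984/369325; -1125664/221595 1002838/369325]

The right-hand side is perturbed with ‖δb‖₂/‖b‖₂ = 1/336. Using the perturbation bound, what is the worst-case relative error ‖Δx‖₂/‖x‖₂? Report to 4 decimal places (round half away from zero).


0.9311

M = AᵀA = [55051396900/1964173761 -9786786560/654724587; -9786786560/654724587 1739953444/218241529]. tr(M)=244674664/6796449, det(M)=10000/755161
char-poly roots: 36 and 2500/6796449
κ = σ_max/σ_min = 6/(50/2607) = 312.8400
worst-case relative error ≤ 312.8400 × 1/336 = 0.9311


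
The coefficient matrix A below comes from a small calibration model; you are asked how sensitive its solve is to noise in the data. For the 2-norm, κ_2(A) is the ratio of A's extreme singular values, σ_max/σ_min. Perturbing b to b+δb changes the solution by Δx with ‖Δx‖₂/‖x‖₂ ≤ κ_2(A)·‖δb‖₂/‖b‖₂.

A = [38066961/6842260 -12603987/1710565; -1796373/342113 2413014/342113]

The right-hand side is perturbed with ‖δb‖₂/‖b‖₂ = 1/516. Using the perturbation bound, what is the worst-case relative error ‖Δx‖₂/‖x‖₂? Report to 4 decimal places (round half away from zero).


form AᵀA = [3257878599081/55667683600 -1085924853027/13916920900; -1085924853027/13916920900 361981453509/3479230225] with trace 361983274209/2226707344 and determinant 169130025/556676836
char-poly roots: 2601/16 and 260100/139169209
κ = σ_max/σ_min = (51/4)/(510/11797) = 294.9250
κ_2(A)·‖δb‖/‖b‖ = 0.5716

0.5716


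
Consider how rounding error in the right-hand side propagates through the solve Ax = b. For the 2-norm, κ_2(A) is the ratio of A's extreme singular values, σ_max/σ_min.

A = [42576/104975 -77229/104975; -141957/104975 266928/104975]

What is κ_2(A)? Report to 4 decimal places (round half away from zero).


form AᵀA = [35143209/17631601 -65888640/17631601; -65888640/17631601 123543801/17631601] with trace 549090/61009 and determinant 81/61009
λ_max, λ_min = (549090/61009 ± √301480061184/3722098081)/2 = 9, 9/61009
σ_max=√9=3, σ_min=√(9/61009)=(3/247) → κ = 247.0000

247.0000


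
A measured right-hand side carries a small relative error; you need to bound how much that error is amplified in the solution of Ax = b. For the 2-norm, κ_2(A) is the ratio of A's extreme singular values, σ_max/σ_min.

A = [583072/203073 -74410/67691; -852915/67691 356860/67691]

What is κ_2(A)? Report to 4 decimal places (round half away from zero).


form AᵀA = [315158053/1887093 -43769740/629031; -43769740/629031 6080900/209677] with trace 28452781/145161 and determinant 240100/145161
λ_max, λ_min = (28452781/145161 ± √809421334009561/21071715921)/2 = 196, 1225/145161
so κ_2 = √(196 / (1225/145161)) = 152.4000

152.4000


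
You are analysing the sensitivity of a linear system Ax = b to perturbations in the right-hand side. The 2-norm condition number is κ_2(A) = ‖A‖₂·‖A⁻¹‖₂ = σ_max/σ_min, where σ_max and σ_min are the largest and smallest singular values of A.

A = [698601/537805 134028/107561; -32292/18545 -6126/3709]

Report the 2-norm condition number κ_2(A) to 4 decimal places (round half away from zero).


370.9000

AᵀA = [54600626889/11569368721 51999876180/11569368721; 51999876180/11569368721 49524448500/11569368721]; tr = 123811029/13756681, det = 8100/13756681
char-poly roots: 9 and 900/13756681
so κ_2 = √(9 / (900/13756681)) = 370.9000


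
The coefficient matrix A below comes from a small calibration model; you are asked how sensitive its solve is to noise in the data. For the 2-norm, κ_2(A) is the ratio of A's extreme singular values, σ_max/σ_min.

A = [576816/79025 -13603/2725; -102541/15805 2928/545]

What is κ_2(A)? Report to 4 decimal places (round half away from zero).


M = AᵀA = [708184441/7425625 -529394112/7425625; -529394112/7425625 399371209/7425625]. tr(M)=44302226/297025, det(M)=13845841/297025
eigenvalues of AᵀA: λ = (tr ± √(tr²−4·det))/2 = 3721/25, 3721/11881
so κ_2 = √((3721/25) / (3721/11881)) = 21.8000

21.8000


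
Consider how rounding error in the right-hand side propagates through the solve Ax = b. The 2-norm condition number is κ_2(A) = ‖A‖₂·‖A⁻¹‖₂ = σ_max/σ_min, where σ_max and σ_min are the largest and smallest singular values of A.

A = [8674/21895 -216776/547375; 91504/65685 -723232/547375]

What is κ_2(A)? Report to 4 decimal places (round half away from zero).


141.5625

AᵀA = [362005060/172580769 -574556528/287634615; -574556528/287634615 912090176/479391025]; tr = 20521924/5130225, det = 4096/5130225
solving λ² − 20521924/5130225·λ + 4096/5130225 = 0 gives λ = 4, 1024/5130225
κ = σ_max/σ_min = 2/(32/2265) = 141.5625


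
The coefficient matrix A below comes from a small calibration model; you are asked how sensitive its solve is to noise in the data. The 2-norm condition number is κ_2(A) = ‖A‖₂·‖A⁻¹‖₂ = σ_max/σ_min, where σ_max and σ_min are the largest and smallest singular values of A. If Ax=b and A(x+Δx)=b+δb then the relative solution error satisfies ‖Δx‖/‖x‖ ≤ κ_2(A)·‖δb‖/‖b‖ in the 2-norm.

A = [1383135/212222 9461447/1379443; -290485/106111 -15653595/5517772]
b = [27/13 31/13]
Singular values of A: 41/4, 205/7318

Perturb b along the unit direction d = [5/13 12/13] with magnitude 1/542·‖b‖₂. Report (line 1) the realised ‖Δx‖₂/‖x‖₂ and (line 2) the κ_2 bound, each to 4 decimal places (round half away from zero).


largest singular value 41/4, smallest 205/7318
κ_2(A) = (41/4) / (205/7318) = 365.9000
κ_2(A)·‖δb‖/‖b‖ = 0.6751
solve Ax = b  →  x = [-77.4826 73.9277]
‖b‖₂ = 3.1623 and ‖x‖₂ = 107.0927
δb = ε·‖b‖·d = [0.0022 0.0054]; solving A·Δx = δb gives ‖Δx‖ = 0.2083
dividing the unrounded norms, ‖Δx‖/‖x‖ = 0.0019
so the bound overstates the realised error by a factor of ≈ 347.1234 (computed from the unrounded values)

0.0019
0.6751
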